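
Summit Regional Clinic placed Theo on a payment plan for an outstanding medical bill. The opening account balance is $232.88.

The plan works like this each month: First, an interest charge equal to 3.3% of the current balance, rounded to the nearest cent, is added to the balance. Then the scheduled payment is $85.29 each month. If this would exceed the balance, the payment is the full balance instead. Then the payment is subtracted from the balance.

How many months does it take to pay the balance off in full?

3

Month 1: opening $232.88; interest $7.69 → $240.57; payment $85.29; balance $155.28
Month 2: opening $155.28; interest $5.12 → $160.40; payment $85.29; balance $75.11
Month 3: opening $75.11; interest $2.48 → $77.59; payment $77.59; balance $0.00
Balance reaches $0.00 in month 3.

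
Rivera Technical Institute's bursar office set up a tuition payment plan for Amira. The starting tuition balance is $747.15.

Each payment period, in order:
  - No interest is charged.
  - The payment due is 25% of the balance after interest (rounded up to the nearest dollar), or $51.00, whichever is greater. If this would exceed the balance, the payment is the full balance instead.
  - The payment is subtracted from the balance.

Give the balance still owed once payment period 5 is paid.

$176.15

Payment period 1: opening $747.15; payment $187.00; balance $560.15
Payment period 2: opening $560.15; payment $141.00; balance $419.15
Payment period 3: opening $419.15; payment $105.00; balance $314.15
Payment period 4: opening $314.15; payment $79.00; balance $235.15
Payment period 5: opening $235.15; payment $59.00; balance $176.15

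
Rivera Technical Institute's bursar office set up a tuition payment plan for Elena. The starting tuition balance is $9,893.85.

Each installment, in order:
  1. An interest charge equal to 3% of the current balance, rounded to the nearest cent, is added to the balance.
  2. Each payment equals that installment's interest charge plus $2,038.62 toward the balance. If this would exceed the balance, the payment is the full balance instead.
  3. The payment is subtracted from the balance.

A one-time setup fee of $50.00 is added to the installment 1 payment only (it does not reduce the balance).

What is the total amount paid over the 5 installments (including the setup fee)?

Installment 1: opening $9,893.85; interest $296.82 → $10,190.67; payment $2,335.44 (+ $50.00 fee); balance $7,855.23
Installment 2: opening $7,855.23; interest $235.66 → $8,090.89; payment $2,274.28; balance $5,816.61
Installment 3: opening $5,816.61; interest $174.50 → $5,991.11; payment $2,213.12; balance $3,777.99
Installment 4: opening $3,777.99; interest $113.34 → $3,891.33; payment $2,151.96; balance $1,739.37
Installment 5: opening $1,739.37; interest $52.18 → $1,791.55; payment $1,791.55; balance $0.00
Total paid: $10,816.35

$10,816.35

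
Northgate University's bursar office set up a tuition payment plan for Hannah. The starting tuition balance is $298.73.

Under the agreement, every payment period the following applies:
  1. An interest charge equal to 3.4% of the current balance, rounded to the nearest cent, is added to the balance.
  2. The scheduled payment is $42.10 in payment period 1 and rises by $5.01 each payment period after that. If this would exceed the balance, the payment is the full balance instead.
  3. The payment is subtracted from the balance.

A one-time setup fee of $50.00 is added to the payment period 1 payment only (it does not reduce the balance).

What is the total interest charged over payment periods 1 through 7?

$40.79

# | Opening | Interest | Payment | Fee | End bal
1 | $298.73 | $10.16 | $42.10 | $50.00 | $266.79
2 | $266.79 | $9.07 | $47.11 | — | $228.75
3 | $228.75 | $7.78 | $52.12 | — | $184.41
4 | $184.41 | $6.27 | $57.13 | — | $133.55
5 | $133.55 | $4.54 | $62.14 | — | $75.95
6 | $75.95 | $2.58 | $67.15 | — | $11.38
7 | $11.38 | $0.39 | $11.77 | — | $0.00
Total interest: $10.16 + $9.07 + $7.78 + $6.27 + $4.54 + $2.58 + $0.39 = $40.79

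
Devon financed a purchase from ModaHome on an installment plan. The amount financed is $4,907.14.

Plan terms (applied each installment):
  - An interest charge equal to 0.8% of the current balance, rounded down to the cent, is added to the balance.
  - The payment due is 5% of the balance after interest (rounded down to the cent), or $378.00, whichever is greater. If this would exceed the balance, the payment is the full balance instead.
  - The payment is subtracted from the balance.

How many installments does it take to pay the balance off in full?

Installment 1: opening $4,907.14; interest $39.25 → $4,946.39; payment $378.00; balance $4,568.39
Installment 2: opening $4,568.39; interest $36.54 → $4,604.93; payment $378.00; balance $4,226.93
Installment 3: opening $4,226.93; interest $33.81 → $4,260.74; payment $378.00; balance $3,882.74
Installment 4: opening $3,882.74; interest $31.06 → $3,913.80; payment $378.00; balance $3,535.80
Installment 5: opening $3,535.80; interest $28.28 → $3,564.08; payment $378.00; balance $3,186.08
Installment 6: opening $3,186.08; interest $25.48 → $3,211.56; payment $378.00; balance $2,833.56
Installment 7: opening $2,833.56; interest $22.66 → $2,856.22; payment $378.00; balance $2,478.22
Installment 8: opening $2,478.22; interest $19.82 → $2,498.04; payment $378.00; balance $2,120.04
Installment 9: opening $2,120.04; interest $16.96 → $2,137.00; payment $378.00; balance $1,759.00
Installment 10: opening $1,759.00; interest $14.07 → $1,773.07; payment $378.00; balance $1,395.07
Installment 11: opening $1,395.07; interest $11.16 → $1,406.23; payment $378.00; balance $1,028.23
Installment 12: opening $1,028.23; interest $8.22 → $1,036.45; payment $378.00; balance $658.45
Installment 13: opening $658.45; interest $5.26 → $663.71; payment $378.00; balance $285.71
Installment 14: opening $285.71; interest $2.28 → $287.99; payment $287.99; balance $0.00
Balance reaches $0.00 in installment 14.

14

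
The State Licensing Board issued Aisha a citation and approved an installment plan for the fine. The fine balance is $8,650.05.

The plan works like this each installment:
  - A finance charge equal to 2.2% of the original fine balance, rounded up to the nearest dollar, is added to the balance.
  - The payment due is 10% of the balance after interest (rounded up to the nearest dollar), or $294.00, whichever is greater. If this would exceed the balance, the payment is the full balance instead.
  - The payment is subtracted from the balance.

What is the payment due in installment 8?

$523.00

Installment 1: opening $8,650.05; interest $191.00 → $8,841.05; payment $885.00; balance $7,956.05
Installment 2: opening $7,956.05; interest $191.00 → $8,147.05; payment $815.00; balance $7,332.05
Installment 3: opening $7,332.05; interest $191.00 → $7,523.05; payment $753.00; balance $6,770.05
Installment 4: opening $6,770.05; interest $191.00 → $6,961.05; payment $697.00; balance $6,264.05
Installment 5: opening $6,264.05; interest $191.00 → $6,455.05; payment $646.00; balance $5,809.05
Installment 6: opening $5,809.05; interest $191.00 → $6,000.05; payment $601.00; balance $5,399.05
Installment 7: opening $5,399.05; interest $191.00 → $5,590.05; payment $560.00; balance $5,030.05
Installment 8: opening $5,030.05; interest $191.00 → $5,221.05; payment $523.00; balance $4,698.05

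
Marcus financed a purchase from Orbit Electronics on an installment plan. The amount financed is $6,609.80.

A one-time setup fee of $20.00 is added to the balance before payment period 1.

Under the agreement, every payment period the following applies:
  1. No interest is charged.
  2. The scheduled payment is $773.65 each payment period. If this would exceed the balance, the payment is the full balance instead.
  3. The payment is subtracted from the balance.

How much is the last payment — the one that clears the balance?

# | Opening | Payment | End bal
1 | $6,629.80 | $773.65 | $5,856.15
2 | $5,856.15 | $773.65 | $5,082.50
3 | $5,082.50 | $773.65 | $4,308.85
4 | $4,308.85 | $773.65 | $3,535.20
5 | $3,535.20 | $773.65 | $2,761.55
6 | $2,761.55 | $773.65 | $1,987.90
7 | $1,987.90 | $773.65 | $1,214.25
8 | $1,214.25 | $773.65 | $440.60
9 | $440.60 | $440.60 | $0.00

$440.60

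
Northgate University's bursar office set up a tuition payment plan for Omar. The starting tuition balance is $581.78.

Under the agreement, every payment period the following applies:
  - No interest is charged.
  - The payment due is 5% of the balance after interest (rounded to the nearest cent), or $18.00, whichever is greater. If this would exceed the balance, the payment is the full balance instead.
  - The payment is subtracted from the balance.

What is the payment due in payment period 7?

$21.38

Payment period 1: opening $581.78; payment $29.09; balance $552.69
Payment period 2: opening $552.69; payment $27.63; balance $525.06
Payment period 3: opening $525.06; payment $26.25; balance $498.81
Payment period 4: opening $498.81; payment $24.94; balance $473.87
Payment period 5: opening $473.87; payment $23.69; balance $450.18
Payment period 6: opening $450.18; payment $22.51; balance $427.67
Payment period 7: opening $427.67; payment $21.38; balance $406.29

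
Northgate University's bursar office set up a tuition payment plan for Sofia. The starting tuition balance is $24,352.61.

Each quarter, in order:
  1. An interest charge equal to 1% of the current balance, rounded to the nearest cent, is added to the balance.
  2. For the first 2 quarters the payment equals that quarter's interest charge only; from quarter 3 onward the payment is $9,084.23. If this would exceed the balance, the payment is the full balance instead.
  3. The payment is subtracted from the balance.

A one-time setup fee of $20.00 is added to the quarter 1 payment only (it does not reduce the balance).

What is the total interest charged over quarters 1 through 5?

$951.54

Quarter 1: opening $24,352.61; interest $243.53 → $24,596.14; payment $243.53 (+ $20.00 fee); balance $24,352.61
Quarter 2: opening $24,352.61; interest $243.53 → $24,596.14; payment $243.53; balance $24,352.61
Quarter 3: opening $24,352.61; interest $243.53 → $24,596.14; payment $9,084.23; balance $15,511.91
Quarter 4: opening $15,511.91; interest $155.12 → $15,667.03; payment $9,084.23; balance $6,582.80
Quarter 5: opening $6,582.80; interest $65.83 → $6,648.63; payment $6,648.63; balance $0.00
Total interest: $243.53 + $243.53 + $243.53 + $155.12 + $65.83 = $951.54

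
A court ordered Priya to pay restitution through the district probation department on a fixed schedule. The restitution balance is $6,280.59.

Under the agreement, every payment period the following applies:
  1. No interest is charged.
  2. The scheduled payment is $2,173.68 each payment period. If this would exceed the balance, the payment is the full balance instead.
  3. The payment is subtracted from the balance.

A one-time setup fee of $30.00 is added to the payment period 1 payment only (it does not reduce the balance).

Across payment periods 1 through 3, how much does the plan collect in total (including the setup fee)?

$6,310.59

Payment period 1: $6,280.59 − $2,173.68 (+ $30.00 fee) → $4,106.91
Payment period 2: $4,106.91 − $2,173.68 → $1,933.23
Payment period 3: $1,933.23 − $1,933.23 → $0.00
Total paid: $6,310.59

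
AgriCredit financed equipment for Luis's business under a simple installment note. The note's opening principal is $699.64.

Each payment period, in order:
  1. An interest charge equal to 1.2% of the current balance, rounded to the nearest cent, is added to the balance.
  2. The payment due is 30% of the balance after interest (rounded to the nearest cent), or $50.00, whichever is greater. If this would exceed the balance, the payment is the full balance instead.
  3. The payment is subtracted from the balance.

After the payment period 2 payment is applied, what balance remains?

$351.11

Payment period 1: opening $699.64; interest $8.40 → $708.04; payment $212.41; balance $495.63
Payment period 2: opening $495.63; interest $5.95 → $501.58; payment $150.47; balance $351.11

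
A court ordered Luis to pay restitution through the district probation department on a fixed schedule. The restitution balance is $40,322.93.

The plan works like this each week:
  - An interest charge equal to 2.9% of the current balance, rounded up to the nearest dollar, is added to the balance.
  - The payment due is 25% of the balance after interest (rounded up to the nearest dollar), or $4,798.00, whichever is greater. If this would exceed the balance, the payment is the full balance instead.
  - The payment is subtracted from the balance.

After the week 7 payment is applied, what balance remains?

# | Opening | Interest | Payment | End bal
1 | $40,322.93 | $1,170.00 | $10,374.00 | $31,118.93
2 | $31,118.93 | $903.00 | $8,006.00 | $24,015.93
3 | $24,015.93 | $697.00 | $6,179.00 | $18,533.93
4 | $18,533.93 | $538.00 | $4,798.00 | $14,273.93
5 | $14,273.93 | $414.00 | $4,798.00 | $9,889.93
6 | $9,889.93 | $287.00 | $4,798.00 | $5,378.93
7 | $5,378.93 | $156.00 | $4,798.00 | $736.93

$736.93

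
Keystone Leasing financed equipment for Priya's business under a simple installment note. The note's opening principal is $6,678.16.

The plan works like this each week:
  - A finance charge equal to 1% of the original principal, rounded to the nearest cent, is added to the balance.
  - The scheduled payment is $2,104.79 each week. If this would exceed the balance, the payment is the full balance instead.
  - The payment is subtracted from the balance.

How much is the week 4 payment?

$630.91

Week 1: opening $6,678.16; interest $66.78 → $6,744.94; payment $2,104.79; balance $4,640.15
Week 2: opening $4,640.15; interest $66.78 → $4,706.93; payment $2,104.79; balance $2,602.14
Week 3: opening $2,602.14; interest $66.78 → $2,668.92; payment $2,104.79; balance $564.13
Week 4: opening $564.13; interest $66.78 → $630.91; payment $630.91; balance $0.00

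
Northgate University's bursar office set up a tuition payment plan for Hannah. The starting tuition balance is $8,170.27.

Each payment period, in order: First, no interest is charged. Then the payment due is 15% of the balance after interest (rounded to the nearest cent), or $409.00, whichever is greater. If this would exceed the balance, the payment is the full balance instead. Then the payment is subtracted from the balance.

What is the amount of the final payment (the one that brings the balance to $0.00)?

Payment period 1: $8,170.27 − $1,225.54 → $6,944.73
Payment period 2: $6,944.73 − $1,041.71 → $5,903.02
Payment period 3: $5,903.02 − $885.45 → $5,017.57
Payment period 4: $5,017.57 − $752.64 → $4,264.93
Payment period 5: $4,264.93 − $639.74 → $3,625.19
Payment period 6: $3,625.19 − $543.78 → $3,081.41
Payment period 7: $3,081.41 − $462.21 → $2,619.20
Payment period 8: $2,619.20 − $409.00 → $2,210.20
Payment period 9: $2,210.20 − $409.00 → $1,801.20
Payment period 10: $1,801.20 − $409.00 → $1,392.20
Payment period 11: $1,392.20 − $409.00 → $983.20
Payment period 12: $983.20 − $409.00 → $574.20
Payment period 13: $574.20 − $409.00 → $165.20
Payment period 14: $165.20 − $165.20 → $0.00

$165.20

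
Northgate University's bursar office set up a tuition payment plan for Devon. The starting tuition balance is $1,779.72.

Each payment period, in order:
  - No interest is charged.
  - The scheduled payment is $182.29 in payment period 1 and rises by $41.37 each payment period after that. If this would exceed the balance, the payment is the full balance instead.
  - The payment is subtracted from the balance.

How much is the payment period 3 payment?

$265.03

Payment period 1: opening $1,779.72; payment $182.29; balance $1,597.43
Payment period 2: opening $1,597.43; payment $223.66; balance $1,373.77
Payment period 3: opening $1,373.77; payment $265.03; balance $1,108.74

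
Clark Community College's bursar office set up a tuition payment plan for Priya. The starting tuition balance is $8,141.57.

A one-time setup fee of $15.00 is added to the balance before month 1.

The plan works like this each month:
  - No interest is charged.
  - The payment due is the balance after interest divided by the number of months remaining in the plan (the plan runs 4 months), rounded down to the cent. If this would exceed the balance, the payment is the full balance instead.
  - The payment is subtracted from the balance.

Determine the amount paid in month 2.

$2,039.14

Month 1: opening $8,156.57; payment $2,039.14; balance $6,117.43
Month 2: opening $6,117.43; payment $2,039.14; balance $4,078.29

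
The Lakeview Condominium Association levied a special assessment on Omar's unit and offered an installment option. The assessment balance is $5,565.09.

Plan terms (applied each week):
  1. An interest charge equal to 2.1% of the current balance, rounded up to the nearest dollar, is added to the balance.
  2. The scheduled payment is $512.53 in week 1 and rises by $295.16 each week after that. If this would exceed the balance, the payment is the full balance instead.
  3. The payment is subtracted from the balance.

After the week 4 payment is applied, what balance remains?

# | Opening | Interest | Payment | End bal
1 | $5,565.09 | $117.00 | $512.53 | $5,169.56
2 | $5,169.56 | $109.00 | $807.69 | $4,470.87
3 | $4,470.87 | $94.00 | $1,102.85 | $3,462.02
4 | $3,462.02 | $73.00 | $1,398.01 | $2,137.01

$2,137.01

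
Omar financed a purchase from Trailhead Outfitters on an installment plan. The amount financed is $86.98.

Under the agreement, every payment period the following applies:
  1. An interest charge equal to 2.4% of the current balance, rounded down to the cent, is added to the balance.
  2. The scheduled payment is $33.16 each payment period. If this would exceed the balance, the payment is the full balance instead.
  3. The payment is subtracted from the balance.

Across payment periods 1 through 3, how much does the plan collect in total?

Payment period 1: opening $86.98; interest $2.08 → $89.06; payment $33.16; balance $55.90
Payment period 2: opening $55.90; interest $1.34 → $57.24; payment $33.16; balance $24.08
Payment period 3: opening $24.08; interest $0.57 → $24.65; payment $24.65; balance $0.00
Total paid: $90.97

$90.97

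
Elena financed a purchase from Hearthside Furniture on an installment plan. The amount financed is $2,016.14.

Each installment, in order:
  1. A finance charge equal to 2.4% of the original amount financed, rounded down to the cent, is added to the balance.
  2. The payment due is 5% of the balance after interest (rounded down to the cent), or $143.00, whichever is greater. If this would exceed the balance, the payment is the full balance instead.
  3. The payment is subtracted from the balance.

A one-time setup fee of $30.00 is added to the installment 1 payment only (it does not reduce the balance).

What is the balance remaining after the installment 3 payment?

Installment 1: opening $2,016.14; interest $48.38 → $2,064.52; payment $143.00 (+ $30.00 fee); balance $1,921.52
Installment 2: opening $1,921.52; interest $48.38 → $1,969.90; payment $143.00; balance $1,826.90
Installment 3: opening $1,826.90; interest $48.38 → $1,875.28; payment $143.00; balance $1,732.28

$1,732.28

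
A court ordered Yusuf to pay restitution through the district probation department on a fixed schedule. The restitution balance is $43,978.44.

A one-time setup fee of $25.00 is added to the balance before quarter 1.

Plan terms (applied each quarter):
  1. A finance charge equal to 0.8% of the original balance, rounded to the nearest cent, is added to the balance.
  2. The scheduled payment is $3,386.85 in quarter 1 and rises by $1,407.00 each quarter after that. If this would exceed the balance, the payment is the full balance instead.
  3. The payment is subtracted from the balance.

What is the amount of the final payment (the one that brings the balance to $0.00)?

$5,040.15

# | Opening | Interest | Payment | End bal
1 | $44,003.44 | $351.83 | $3,386.85 | $40,968.42
2 | $40,968.42 | $351.83 | $4,793.85 | $36,526.40
3 | $36,526.40 | $351.83 | $6,200.85 | $30,677.38
4 | $30,677.38 | $351.83 | $7,607.85 | $23,421.36
5 | $23,421.36 | $351.83 | $9,014.85 | $14,758.34
6 | $14,758.34 | $351.83 | $10,421.85 | $4,688.32
7 | $4,688.32 | $351.83 | $5,040.15 | $0.00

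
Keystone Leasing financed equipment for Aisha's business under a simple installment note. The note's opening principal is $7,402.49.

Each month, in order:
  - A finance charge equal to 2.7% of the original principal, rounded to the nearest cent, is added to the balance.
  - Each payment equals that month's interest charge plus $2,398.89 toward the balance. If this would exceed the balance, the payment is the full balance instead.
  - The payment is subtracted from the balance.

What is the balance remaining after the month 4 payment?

Month 1: $7,402.49 +$199.87 interest = $7,602.36; pay $2,598.76 → $5,003.60
Month 2: $5,003.60 +$199.87 interest = $5,203.47; pay $2,598.76 → $2,604.71
Month 3: $2,604.71 +$199.87 interest = $2,804.58; pay $2,598.76 → $205.82
Month 4: $205.82 +$199.87 interest = $405.69; pay $405.69 → $0.00

$0.00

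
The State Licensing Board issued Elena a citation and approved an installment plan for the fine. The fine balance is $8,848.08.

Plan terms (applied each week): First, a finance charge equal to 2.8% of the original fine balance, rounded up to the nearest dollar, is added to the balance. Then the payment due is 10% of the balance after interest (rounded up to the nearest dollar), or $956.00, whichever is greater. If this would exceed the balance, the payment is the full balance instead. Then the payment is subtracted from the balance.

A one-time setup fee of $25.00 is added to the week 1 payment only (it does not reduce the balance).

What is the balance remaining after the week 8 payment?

Week 1: opening $8,848.08; interest $248.00 → $9,096.08; payment $956.00 (+ $25.00 fee); balance $8,140.08
Week 2: opening $8,140.08; interest $248.00 → $8,388.08; payment $956.00; balance $7,432.08
Week 3: opening $7,432.08; interest $248.00 → $7,680.08; payment $956.00; balance $6,724.08
Week 4: opening $6,724.08; interest $248.00 → $6,972.08; payment $956.00; balance $6,016.08
Week 5: opening $6,016.08; interest $248.00 → $6,264.08; payment $956.00; balance $5,308.08
Week 6: opening $5,308.08; interest $248.00 → $5,556.08; payment $956.00; balance $4,600.08
Week 7: opening $4,600.08; interest $248.00 → $4,848.08; payment $956.00; balance $3,892.08
Week 8: opening $3,892.08; interest $248.00 → $4,140.08; payment $956.00; balance $3,184.08

$3,184.08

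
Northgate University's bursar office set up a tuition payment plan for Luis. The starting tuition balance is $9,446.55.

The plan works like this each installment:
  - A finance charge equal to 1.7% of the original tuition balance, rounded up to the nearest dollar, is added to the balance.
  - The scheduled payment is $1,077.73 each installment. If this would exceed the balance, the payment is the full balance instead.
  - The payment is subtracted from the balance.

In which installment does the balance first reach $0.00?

11

Installment 1: $9,446.55 +$161.00 interest = $9,607.55; pay $1,077.73 → $8,529.82
Installment 2: $8,529.82 +$161.00 interest = $8,690.82; pay $1,077.73 → $7,613.09
Installment 3: $7,613.09 +$161.00 interest = $7,774.09; pay $1,077.73 → $6,696.36
Installment 4: $6,696.36 +$161.00 interest = $6,857.36; pay $1,077.73 → $5,779.63
Installment 5: $5,779.63 +$161.00 interest = $5,940.63; pay $1,077.73 → $4,862.90
Installment 6: $4,862.90 +$161.00 interest = $5,023.90; pay $1,077.73 → $3,946.17
Installment 7: $3,946.17 +$161.00 interest = $4,107.17; pay $1,077.73 → $3,029.44
Installment 8: $3,029.44 +$161.00 interest = $3,190.44; pay $1,077.73 → $2,112.71
Installment 9: $2,112.71 +$161.00 interest = $2,273.71; pay $1,077.73 → $1,195.98
Installment 10: $1,195.98 +$161.00 interest = $1,356.98; pay $1,077.73 → $279.25
Installment 11: $279.25 +$161.00 interest = $440.25; pay $440.25 → $0.00
Balance reaches $0.00 in installment 11.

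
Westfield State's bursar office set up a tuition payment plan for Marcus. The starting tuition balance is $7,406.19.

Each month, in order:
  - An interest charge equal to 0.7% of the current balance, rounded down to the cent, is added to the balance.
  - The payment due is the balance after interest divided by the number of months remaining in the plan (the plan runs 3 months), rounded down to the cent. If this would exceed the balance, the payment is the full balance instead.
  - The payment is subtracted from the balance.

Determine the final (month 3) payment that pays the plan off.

$2,520.93

# | Opening | Interest | Payment | End bal
1 | $7,406.19 | $51.84 | $2,486.01 | $4,972.02
2 | $4,972.02 | $34.80 | $2,503.41 | $2,503.41
3 | $2,503.41 | $17.52 | $2,520.93 | $0.00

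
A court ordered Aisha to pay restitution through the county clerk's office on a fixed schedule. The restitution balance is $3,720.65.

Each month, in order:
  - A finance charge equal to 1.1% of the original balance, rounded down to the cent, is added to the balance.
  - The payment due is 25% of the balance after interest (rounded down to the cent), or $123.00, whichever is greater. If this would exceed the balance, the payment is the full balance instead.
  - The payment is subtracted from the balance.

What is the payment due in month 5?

Month 1: opening $3,720.65; interest $40.92 → $3,761.57; payment $940.39; balance $2,821.18
Month 2: opening $2,821.18; interest $40.92 → $2,862.10; payment $715.52; balance $2,146.58
Month 3: opening $2,146.58; interest $40.92 → $2,187.50; payment $546.87; balance $1,640.63
Month 4: opening $1,640.63; interest $40.92 → $1,681.55; payment $420.38; balance $1,261.17
Month 5: opening $1,261.17; interest $40.92 → $1,302.09; payment $325.52; balance $976.57

$325.52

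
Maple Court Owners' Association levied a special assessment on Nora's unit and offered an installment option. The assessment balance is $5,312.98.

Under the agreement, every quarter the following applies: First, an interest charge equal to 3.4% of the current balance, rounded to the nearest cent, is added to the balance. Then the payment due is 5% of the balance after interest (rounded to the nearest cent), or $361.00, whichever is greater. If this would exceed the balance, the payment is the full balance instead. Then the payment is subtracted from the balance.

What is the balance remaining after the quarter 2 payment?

$4,946.13

Quarter 1: $5,312.98 +$180.64 interest = $5,493.62; pay $361.00 → $5,132.62
Quarter 2: $5,132.62 +$174.51 interest = $5,307.13; pay $361.00 → $4,946.13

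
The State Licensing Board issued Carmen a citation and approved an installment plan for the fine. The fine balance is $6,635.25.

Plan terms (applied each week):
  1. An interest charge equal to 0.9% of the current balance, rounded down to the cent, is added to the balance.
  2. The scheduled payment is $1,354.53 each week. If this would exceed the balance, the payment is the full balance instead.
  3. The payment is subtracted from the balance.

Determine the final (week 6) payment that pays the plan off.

Week 1: $6,635.25 +$59.71 interest = $6,694.96; pay $1,354.53 → $5,340.43
Week 2: $5,340.43 +$48.06 interest = $5,388.49; pay $1,354.53 → $4,033.96
Week 3: $4,033.96 +$36.30 interest = $4,070.26; pay $1,354.53 → $2,715.73
Week 4: $2,715.73 +$24.44 interest = $2,740.17; pay $1,354.53 → $1,385.64
Week 5: $1,385.64 +$12.47 interest = $1,398.11; pay $1,354.53 → $43.58
Week 6: $43.58 +$0.39 interest = $43.97; pay $43.97 → $0.00

$43.97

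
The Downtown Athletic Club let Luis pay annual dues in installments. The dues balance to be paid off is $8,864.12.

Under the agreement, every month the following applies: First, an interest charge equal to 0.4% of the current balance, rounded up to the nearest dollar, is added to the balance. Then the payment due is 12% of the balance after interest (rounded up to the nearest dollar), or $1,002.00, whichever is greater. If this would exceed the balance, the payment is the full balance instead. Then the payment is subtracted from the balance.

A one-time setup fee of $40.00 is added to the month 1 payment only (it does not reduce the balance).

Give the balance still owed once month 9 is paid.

Month 1: $8,864.12 +$36.00 interest = $8,900.12; pay $1,069.00 (+ $40.00 fee) → $7,831.12
Month 2: $7,831.12 +$32.00 interest = $7,863.12; pay $1,002.00 → $6,861.12
Month 3: $6,861.12 +$28.00 interest = $6,889.12; pay $1,002.00 → $5,887.12
Month 4: $5,887.12 +$24.00 interest = $5,911.12; pay $1,002.00 → $4,909.12
Month 5: $4,909.12 +$20.00 interest = $4,929.12; pay $1,002.00 → $3,927.12
Month 6: $3,927.12 +$16.00 interest = $3,943.12; pay $1,002.00 → $2,941.12
Month 7: $2,941.12 +$12.00 interest = $2,953.12; pay $1,002.00 → $1,951.12
Month 8: $1,951.12 +$8.00 interest = $1,959.12; pay $1,002.00 → $957.12
Month 9: $957.12 +$4.00 interest = $961.12; pay $961.12 → $0.00

$0.00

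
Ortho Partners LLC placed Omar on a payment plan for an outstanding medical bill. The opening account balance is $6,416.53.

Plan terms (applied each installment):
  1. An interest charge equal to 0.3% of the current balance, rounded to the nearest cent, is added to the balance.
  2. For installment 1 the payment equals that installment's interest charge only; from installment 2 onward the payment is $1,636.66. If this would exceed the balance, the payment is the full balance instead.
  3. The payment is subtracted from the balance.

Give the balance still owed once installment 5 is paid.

$0.00

Installment 1: opening $6,416.53; interest $19.25 → $6,435.78; payment $19.25; balance $6,416.53
Installment 2: opening $6,416.53; interest $19.25 → $6,435.78; payment $1,636.66; balance $4,799.12
Installment 3: opening $4,799.12; interest $14.40 → $4,813.52; payment $1,636.66; balance $3,176.86
Installment 4: opening $3,176.86; interest $9.53 → $3,186.39; payment $1,636.66; balance $1,549.73
Installment 5: opening $1,549.73; interest $4.65 → $1,554.38; payment $1,554.38; balance $0.00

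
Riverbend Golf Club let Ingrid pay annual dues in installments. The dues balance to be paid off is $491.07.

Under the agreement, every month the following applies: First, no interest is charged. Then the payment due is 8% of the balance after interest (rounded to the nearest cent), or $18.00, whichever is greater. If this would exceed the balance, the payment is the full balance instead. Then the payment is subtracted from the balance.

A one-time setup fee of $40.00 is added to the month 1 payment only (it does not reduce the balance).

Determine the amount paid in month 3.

Month 1: $491.07 − $39.29 (+ $40.00 fee) → $451.78
Month 2: $451.78 − $36.14 → $415.64
Month 3: $415.64 − $33.25 → $382.39

$33.25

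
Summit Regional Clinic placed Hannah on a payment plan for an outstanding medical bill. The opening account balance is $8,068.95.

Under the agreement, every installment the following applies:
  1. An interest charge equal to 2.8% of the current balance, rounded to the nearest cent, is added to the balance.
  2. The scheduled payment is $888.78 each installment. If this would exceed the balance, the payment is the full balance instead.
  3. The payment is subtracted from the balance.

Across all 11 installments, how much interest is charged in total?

Installment 1: $8,068.95 +$225.93 interest = $8,294.88; pay $888.78 → $7,406.10
Installment 2: $7,406.10 +$207.37 interest = $7,613.47; pay $888.78 → $6,724.69
Installment 3: $6,724.69 +$188.29 interest = $6,912.98; pay $888.78 → $6,024.20
Installment 4: $6,024.20 +$168.68 interest = $6,192.88; pay $888.78 → $5,304.10
Installment 5: $5,304.10 +$148.51 interest = $5,452.61; pay $888.78 → $4,563.83
Installment 6: $4,563.83 +$127.79 interest = $4,691.62; pay $888.78 → $3,802.84
Installment 7: $3,802.84 +$106.48 interest = $3,909.32; pay $888.78 → $3,020.54
Installment 8: $3,020.54 +$84.58 interest = $3,105.12; pay $888.78 → $2,216.34
Installment 9: $2,216.34 +$62.06 interest = $2,278.40; pay $888.78 → $1,389.62
Installment 10: $1,389.62 +$38.91 interest = $1,428.53; pay $888.78 → $539.75
Installment 11: $539.75 +$15.11 interest = $554.86; pay $554.86 → $0.00
Total interest: $225.93 + $207.37 + $188.29 + $168.68 + $148.51 + $127.79 + $106.48 + $84.58 + $62.06 + $38.91 + $15.11 = $1,373.71

$1,373.71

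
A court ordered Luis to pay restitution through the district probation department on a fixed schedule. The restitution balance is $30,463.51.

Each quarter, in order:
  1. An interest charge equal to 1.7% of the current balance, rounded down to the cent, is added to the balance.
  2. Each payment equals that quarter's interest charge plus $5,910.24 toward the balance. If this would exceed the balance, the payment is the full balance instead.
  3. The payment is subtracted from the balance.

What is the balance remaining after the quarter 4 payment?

Quarter 1: opening $30,463.51; interest $517.87 → $30,981.38; payment $6,428.11; balance $24,553.27
Quarter 2: opening $24,553.27; interest $417.40 → $24,970.67; payment $6,327.64; balance $18,643.03
Quarter 3: opening $18,643.03; interest $316.93 → $18,959.96; payment $6,227.17; balance $12,732.79
Quarter 4: opening $12,732.79; interest $216.45 → $12,949.24; payment $6,126.69; balance $6,822.55

$6,822.55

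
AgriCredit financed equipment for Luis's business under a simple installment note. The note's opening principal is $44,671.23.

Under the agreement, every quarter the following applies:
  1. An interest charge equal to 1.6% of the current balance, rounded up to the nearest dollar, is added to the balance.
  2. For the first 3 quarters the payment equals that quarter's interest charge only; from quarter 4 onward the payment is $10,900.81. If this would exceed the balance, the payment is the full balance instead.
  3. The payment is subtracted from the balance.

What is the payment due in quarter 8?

$2,987.99

Quarter 1: opening $44,671.23; interest $715.00 → $45,386.23; payment $715.00; balance $44,671.23
Quarter 2: opening $44,671.23; interest $715.00 → $45,386.23; payment $715.00; balance $44,671.23
Quarter 3: opening $44,671.23; interest $715.00 → $45,386.23; payment $715.00; balance $44,671.23
Quarter 4: opening $44,671.23; interest $715.00 → $45,386.23; payment $10,900.81; balance $34,485.42
Quarter 5: opening $34,485.42; interest $552.00 → $35,037.42; payment $10,900.81; balance $24,136.61
Quarter 6: opening $24,136.61; interest $387.00 → $24,523.61; payment $10,900.81; balance $13,622.80
Quarter 7: opening $13,622.80; interest $218.00 → $13,840.80; payment $10,900.81; balance $2,939.99
Quarter 8: opening $2,939.99; interest $48.00 → $2,987.99; payment $2,987.99; balance $0.00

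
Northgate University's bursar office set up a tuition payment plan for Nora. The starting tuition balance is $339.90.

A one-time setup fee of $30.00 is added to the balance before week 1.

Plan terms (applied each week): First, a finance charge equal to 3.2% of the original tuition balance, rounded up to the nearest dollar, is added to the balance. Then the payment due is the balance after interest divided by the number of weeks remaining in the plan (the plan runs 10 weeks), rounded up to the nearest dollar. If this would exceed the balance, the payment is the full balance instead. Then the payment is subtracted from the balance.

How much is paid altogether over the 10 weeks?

Week 1: opening $369.90; interest $11.00 → $380.90; payment $39.00; balance $341.90
Week 2: opening $341.90; interest $11.00 → $352.90; payment $40.00; balance $312.90
Week 3: opening $312.90; interest $11.00 → $323.90; payment $41.00; balance $282.90
Week 4: opening $282.90; interest $11.00 → $293.90; payment $42.00; balance $251.90
Week 5: opening $251.90; interest $11.00 → $262.90; payment $44.00; balance $218.90
Week 6: opening $218.90; interest $11.00 → $229.90; payment $46.00; balance $183.90
Week 7: opening $183.90; interest $11.00 → $194.90; payment $49.00; balance $145.90
Week 8: opening $145.90; interest $11.00 → $156.90; payment $53.00; balance $103.90
Week 9: opening $103.90; interest $11.00 → $114.90; payment $58.00; balance $56.90
Week 10: opening $56.90; interest $11.00 → $67.90; payment $67.90; balance $0.00
Total paid: $479.90

$479.90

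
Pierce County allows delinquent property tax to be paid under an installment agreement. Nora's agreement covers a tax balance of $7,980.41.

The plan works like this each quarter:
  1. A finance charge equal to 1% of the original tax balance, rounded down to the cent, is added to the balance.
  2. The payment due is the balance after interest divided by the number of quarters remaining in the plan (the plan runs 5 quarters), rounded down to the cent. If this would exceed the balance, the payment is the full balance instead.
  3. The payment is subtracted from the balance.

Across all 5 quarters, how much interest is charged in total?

Quarter 1: opening $7,980.41; interest $79.80 → $8,060.21; payment $1,612.04; balance $6,448.17
Quarter 2: opening $6,448.17; interest $79.80 → $6,527.97; payment $1,631.99; balance $4,895.98
Quarter 3: opening $4,895.98; interest $79.80 → $4,975.78; payment $1,658.59; balance $3,317.19
Quarter 4: opening $3,317.19; interest $79.80 → $3,396.99; payment $1,698.49; balance $1,698.50
Quarter 5: opening $1,698.50; interest $79.80 → $1,778.30; payment $1,778.30; balance $0.00
Total interest: $79.80 + $79.80 + $79.80 + $79.80 + $79.80 = $399.00

$399.00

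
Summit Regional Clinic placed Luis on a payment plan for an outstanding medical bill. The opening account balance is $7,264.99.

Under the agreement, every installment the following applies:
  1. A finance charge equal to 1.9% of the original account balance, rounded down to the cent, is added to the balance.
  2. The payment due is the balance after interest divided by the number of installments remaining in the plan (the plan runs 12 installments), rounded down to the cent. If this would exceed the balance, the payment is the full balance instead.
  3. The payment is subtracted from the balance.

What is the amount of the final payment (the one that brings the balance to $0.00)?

$1,033.76

Installment 1: opening $7,264.99; interest $138.03 → $7,403.02; payment $616.91; balance $6,786.11
Installment 2: opening $6,786.11; interest $138.03 → $6,924.14; payment $629.46; balance $6,294.68
Installment 3: opening $6,294.68; interest $138.03 → $6,432.71; payment $643.27; balance $5,789.44
Installment 4: opening $5,789.44; interest $138.03 → $5,927.47; payment $658.60; balance $5,268.87
Installment 5: opening $5,268.87; interest $138.03 → $5,406.90; payment $675.86; balance $4,731.04
Installment 6: opening $4,731.04; interest $138.03 → $4,869.07; payment $695.58; balance $4,173.49
Installment 7: opening $4,173.49; interest $138.03 → $4,311.52; payment $718.58; balance $3,592.94
Installment 8: opening $3,592.94; interest $138.03 → $3,730.97; payment $746.19; balance $2,984.78
Installment 9: opening $2,984.78; interest $138.03 → $3,122.81; payment $780.70; balance $2,342.11
Installment 10: opening $2,342.11; interest $138.03 → $2,480.14; payment $826.71; balance $1,653.43
Installment 11: opening $1,653.43; interest $138.03 → $1,791.46; payment $895.73; balance $895.73
Installment 12: opening $895.73; interest $138.03 → $1,033.76; payment $1,033.76; balance $0.00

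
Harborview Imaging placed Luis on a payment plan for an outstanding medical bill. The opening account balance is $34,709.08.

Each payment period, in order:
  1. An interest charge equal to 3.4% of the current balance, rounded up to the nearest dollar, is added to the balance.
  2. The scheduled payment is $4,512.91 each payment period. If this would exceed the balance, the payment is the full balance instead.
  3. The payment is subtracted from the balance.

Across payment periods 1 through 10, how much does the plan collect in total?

Payment period 1: $34,709.08 +$1,181.00 interest = $35,890.08; pay $4,512.91 → $31,377.17
Payment period 2: $31,377.17 +$1,067.00 interest = $32,444.17; pay $4,512.91 → $27,931.26
Payment period 3: $27,931.26 +$950.00 interest = $28,881.26; pay $4,512.91 → $24,368.35
Payment period 4: $24,368.35 +$829.00 interest = $25,197.35; pay $4,512.91 → $20,684.44
Payment period 5: $20,684.44 +$704.00 interest = $21,388.44; pay $4,512.91 → $16,875.53
Payment period 6: $16,875.53 +$574.00 interest = $17,449.53; pay $4,512.91 → $12,936.62
Payment period 7: $12,936.62 +$440.00 interest = $13,376.62; pay $4,512.91 → $8,863.71
Payment period 8: $8,863.71 +$302.00 interest = $9,165.71; pay $4,512.91 → $4,652.80
Payment period 9: $4,652.80 +$159.00 interest = $4,811.80; pay $4,512.91 → $298.89
Payment period 10: $298.89 +$11.00 interest = $309.89; pay $309.89 → $0.00
Total paid: $40,926.08

$40,926.08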